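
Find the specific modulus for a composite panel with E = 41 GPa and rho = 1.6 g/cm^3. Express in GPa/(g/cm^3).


Specific stiffness = E/rho = 41/1.6 = 25.6 GPa/(g/cm^3)

25.6 GPa/(g/cm^3)


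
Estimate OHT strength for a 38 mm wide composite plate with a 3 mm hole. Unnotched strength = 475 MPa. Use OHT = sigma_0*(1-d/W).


OHT = sigma_0*(1-d/W) = 475*(1-3/38) = 437.5 MPa

437.5 MPa


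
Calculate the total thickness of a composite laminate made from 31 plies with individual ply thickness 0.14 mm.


h = n * t_ply = 31 * 0.14 = 4.34 mm

4.34 mm


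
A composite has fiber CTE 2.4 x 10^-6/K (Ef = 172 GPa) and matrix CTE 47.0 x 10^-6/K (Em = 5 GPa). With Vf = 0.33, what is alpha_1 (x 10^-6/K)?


E1 = Ef*Vf + Em*(1-Vf) = 60.11
alpha_1 = (alpha_f*Ef*Vf + alpha_m*Em*(1-Vf))/E1 = 4.89 x 10^-6/K

4.89 x 10^-6/K


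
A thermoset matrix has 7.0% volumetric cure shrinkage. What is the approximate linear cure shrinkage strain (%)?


Linear shrinkage ≈ vol_shrink/3 = 7.0/3 = 2.333%

2.333%


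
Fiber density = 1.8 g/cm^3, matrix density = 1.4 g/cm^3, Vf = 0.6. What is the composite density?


rho_c = rho_f*Vf + rho_m*(1-Vf) = 1.8*0.6 + 1.4*0.4 = 1.64 g/cm^3

1.64 g/cm^3


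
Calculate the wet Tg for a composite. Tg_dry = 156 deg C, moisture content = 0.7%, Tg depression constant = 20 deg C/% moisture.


Tg_wet = Tg_dry - k*moisture = 156 - 20*0.7 = 142.0 deg C

142.0 deg C


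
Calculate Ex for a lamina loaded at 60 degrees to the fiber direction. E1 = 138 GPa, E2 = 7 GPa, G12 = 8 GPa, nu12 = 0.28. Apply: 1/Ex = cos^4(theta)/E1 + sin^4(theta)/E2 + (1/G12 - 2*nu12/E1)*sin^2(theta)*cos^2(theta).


cos^4(60) = 0.0625, sin^4(60) = 0.5625, sin^2(60)*cos^2(60) = 0.1875
1/G12 - 2*nu12/E1 = 1/8 - 2*0.28/138 = 0.120942 GPa^-1
1/Ex = 0.0625/138 + 0.5625/7 + 0.120942*0.1875 = 0.1034867 GPa^-1
Ex = 9.66 GPa

9.66 GPa


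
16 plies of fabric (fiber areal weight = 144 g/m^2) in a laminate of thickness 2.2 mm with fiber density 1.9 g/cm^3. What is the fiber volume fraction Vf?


Vf = n * FAW / (rho_f * h * 1000) = 16 * 144 / (1.9 * 2.2 * 1000) = 0.5512

0.5512


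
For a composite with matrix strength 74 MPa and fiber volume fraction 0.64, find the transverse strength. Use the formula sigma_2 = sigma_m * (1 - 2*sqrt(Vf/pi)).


factor = 1 - 2*sqrt(0.64/pi) = 0.0973
sigma_2 = 74 * 0.0973 = 7.2 MPa

7.2 MPa


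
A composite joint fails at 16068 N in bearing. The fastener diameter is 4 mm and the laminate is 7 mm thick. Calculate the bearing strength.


sigma_br = F/(d*h) = 16068/(4*7) = 573.9 MPa

573.9 MPa


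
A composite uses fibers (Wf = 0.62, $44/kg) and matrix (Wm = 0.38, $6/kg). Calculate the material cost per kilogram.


Cost = cost_f*Wf + cost_m*Wm = 44*0.62 + 6*0.38 = $29.56/kg

$29.56/kg


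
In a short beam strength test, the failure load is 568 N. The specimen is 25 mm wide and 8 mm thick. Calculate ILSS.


ILSS = 3F/(4bh) = 3*568/(4*25*8) = 2.13 MPa

2.13 MPa


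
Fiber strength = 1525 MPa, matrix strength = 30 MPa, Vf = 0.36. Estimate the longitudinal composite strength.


sigma_1 = sigma_f*Vf + sigma_m*(1-Vf) = 1525*0.36 + 30*0.64 = 568.2 MPa

568.2 MPa


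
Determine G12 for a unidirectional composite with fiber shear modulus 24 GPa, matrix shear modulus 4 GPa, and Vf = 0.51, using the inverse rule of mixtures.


1/G12 = Vf/Gf + (1-Vf)/Gm = 0.51/24 + 0.49/4
G12 = 6.96 GPa

6.96 GPa


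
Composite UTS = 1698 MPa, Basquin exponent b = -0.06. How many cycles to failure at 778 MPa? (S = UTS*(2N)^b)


N = 0.5 * (S/UTS)^(1/b) = 0.5 * (778/1698)^(1/-0.06) = 222982.8625 cycles

222982.8625 cycles


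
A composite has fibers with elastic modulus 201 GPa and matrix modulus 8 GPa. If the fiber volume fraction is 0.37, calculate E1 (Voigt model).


E1 = Ef*Vf + Em*(1-Vf) = 201*0.37 + 8*0.63 = 79.41 GPa

79.41 GPa


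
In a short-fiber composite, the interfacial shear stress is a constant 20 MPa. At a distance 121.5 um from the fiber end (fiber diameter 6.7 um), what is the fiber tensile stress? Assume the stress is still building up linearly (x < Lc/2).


Force balance: sigma_f * (pi*d^2/4) = tau * (pi*d) * x  ->  sigma_f = 4 * tau * x / d
sigma_f = 4 * 20 * 121.5 / 6.7 = 1450.7 MPa

1450.7 MPa


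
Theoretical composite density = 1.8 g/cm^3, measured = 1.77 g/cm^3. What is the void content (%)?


Void% = (rho_theo - rho_actual)/rho_theo * 100 = (1.8 - 1.77)/1.8 * 100 = 1.67%

1.67%


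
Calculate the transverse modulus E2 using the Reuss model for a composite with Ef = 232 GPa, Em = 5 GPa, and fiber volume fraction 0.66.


1/E2 = Vf/Ef + (1-Vf)/Em = 0.66/232 + 0.34/5
E2 = 14.12 GPa

14.12 GPa


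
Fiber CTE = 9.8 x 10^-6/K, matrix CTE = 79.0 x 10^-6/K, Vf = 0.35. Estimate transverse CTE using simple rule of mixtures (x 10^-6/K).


alpha_2 = alpha_f*Vf + alpha_m*(1-Vf) = 9.8*0.35 + 79.0*0.65 = 54.8 x 10^-6/K

54.8 x 10^-6/K


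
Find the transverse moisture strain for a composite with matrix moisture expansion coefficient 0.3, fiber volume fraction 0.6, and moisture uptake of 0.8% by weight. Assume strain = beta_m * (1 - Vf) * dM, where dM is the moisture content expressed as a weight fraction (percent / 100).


dM = 0.8/100 = 0.008
strain = beta_m * (1-Vf) * dM = 0.3 * 0.4 * 0.008 = 0.00096

0.00096


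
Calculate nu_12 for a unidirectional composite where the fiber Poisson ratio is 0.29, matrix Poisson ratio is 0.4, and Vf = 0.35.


nu_12 = nu_f*Vf + nu_m*(1-Vf) = 0.29*0.35 + 0.4*0.65 = 0.3615

0.3615


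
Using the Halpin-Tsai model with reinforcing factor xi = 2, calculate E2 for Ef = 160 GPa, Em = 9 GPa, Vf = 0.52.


eta = (Ef/Em - 1)/(Ef/Em + xi) = (17.7778 - 1)/(17.7778 + 2) = 0.8483
E2 = Em*(1+xi*eta*Vf)/(1-eta*Vf) = 30.31 GPa

30.31 GPa


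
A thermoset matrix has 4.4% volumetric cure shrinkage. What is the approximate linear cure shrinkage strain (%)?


Linear shrinkage ≈ vol_shrink/3 = 4.4/3 = 1.467%

1.467%


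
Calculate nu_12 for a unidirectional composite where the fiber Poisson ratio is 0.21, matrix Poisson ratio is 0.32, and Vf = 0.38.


nu_12 = nu_f*Vf + nu_m*(1-Vf) = 0.21*0.38 + 0.32*0.62 = 0.2782

0.2782


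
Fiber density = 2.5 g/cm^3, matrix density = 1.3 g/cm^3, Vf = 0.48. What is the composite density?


rho_c = rho_f*Vf + rho_m*(1-Vf) = 2.5*0.48 + 1.3*0.52 = 1.876 g/cm^3

1.876 g/cm^3


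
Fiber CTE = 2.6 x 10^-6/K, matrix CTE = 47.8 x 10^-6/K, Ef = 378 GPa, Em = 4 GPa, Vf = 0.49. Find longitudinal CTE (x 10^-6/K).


E1 = Ef*Vf + Em*(1-Vf) = 187.26
alpha_1 = (alpha_f*Ef*Vf + alpha_m*Em*(1-Vf))/E1 = 3.09 x 10^-6/K

3.09 x 10^-6/K


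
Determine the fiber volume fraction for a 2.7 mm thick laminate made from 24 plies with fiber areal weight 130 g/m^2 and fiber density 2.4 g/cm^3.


Vf = n * FAW / (rho_f * h * 1000) = 24 * 130 / (2.4 * 2.7 * 1000) = 0.4815

0.4815


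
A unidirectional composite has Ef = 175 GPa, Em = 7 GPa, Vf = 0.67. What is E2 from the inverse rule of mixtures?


1/E2 = Vf/Ef + (1-Vf)/Em = 0.67/175 + 0.33/7
E2 = 19.62 GPa

19.62 GPa


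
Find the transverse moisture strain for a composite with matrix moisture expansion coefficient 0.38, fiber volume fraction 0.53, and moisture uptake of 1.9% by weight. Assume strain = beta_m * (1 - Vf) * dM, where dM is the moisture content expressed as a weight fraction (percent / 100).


dM = 1.9/100 = 0.019
strain = beta_m * (1-Vf) * dM = 0.38 * 0.47 * 0.019 = 0.0033934

0.0033934


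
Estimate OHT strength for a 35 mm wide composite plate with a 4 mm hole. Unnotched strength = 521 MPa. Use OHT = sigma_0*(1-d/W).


OHT = sigma_0*(1-d/W) = 521*(1-4/35) = 461.5 MPa

461.5 MPa


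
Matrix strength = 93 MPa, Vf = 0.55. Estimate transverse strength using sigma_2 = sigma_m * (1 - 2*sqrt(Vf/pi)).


factor = 1 - 2*sqrt(0.55/pi) = 0.1632
sigma_2 = 93 * 0.1632 = 15.17 MPa

15.17 MPa


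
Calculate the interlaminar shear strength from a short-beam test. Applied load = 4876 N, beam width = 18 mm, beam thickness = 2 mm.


ILSS = 3F/(4bh) = 3*4876/(4*18*2) = 101.58 MPa

101.58 MPa


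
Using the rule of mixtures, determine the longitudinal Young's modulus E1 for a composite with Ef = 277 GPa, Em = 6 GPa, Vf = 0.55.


E1 = Ef*Vf + Em*(1-Vf) = 277*0.55 + 6*0.45 = 155.05 GPa

155.05 GPa


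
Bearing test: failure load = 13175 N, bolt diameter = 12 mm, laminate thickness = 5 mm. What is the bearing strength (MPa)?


sigma_br = F/(d*h) = 13175/(12*5) = 219.6 MPa

219.6 MPa


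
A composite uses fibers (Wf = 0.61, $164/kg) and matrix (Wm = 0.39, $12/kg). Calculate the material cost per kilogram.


Cost = cost_f*Wf + cost_m*Wm = 164*0.61 + 12*0.39 = $104.72/kg

$104.72/kg


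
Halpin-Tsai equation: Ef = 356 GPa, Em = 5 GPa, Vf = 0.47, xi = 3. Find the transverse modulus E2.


eta = (Ef/Em - 1)/(Ef/Em + xi) = (71.2 - 1)/(71.2 + 3) = 0.9461
E2 = Em*(1+xi*eta*Vf)/(1-eta*Vf) = 21.01 GPa

21.01 GPa


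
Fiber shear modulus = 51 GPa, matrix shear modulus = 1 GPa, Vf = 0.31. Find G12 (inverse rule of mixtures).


1/G12 = Vf/Gf + (1-Vf)/Gm = 0.31/51 + 0.69/1
G12 = 1.44 GPa

1.44 GPa


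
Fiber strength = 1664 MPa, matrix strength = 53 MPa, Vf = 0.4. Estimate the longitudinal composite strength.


sigma_1 = sigma_f*Vf + sigma_m*(1-Vf) = 1664*0.4 + 53*0.6 = 697.4 MPa

697.4 MPa


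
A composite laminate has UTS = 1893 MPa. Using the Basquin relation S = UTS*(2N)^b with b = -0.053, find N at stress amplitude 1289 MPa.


N = 0.5 * (S/UTS)^(1/b) = 0.5 * (1289/1893)^(1/-0.053) = 704.6657 cycles

704.6657 cycles


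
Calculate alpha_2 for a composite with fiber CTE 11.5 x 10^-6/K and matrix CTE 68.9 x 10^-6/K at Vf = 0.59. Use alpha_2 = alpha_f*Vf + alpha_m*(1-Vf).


alpha_2 = alpha_f*Vf + alpha_m*(1-Vf) = 11.5*0.59 + 68.9*0.41 = 35.0 x 10^-6/K

35.0 x 10^-6/K


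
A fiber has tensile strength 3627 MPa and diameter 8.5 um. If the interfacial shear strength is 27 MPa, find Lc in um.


Lc = sigma_f * d / (2 * tau_i) = 3627 * 8.5 / (2 * 27) = 570.9 um

570.9 um


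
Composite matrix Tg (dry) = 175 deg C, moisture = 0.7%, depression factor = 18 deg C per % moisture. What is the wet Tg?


Tg_wet = Tg_dry - k*moisture = 175 - 18*0.7 = 162.4 deg C

162.4 deg C


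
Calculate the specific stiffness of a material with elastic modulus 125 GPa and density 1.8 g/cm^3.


Specific stiffness = E/rho = 125/1.8 = 69.4 GPa/(g/cm^3)

69.4 GPa/(g/cm^3)


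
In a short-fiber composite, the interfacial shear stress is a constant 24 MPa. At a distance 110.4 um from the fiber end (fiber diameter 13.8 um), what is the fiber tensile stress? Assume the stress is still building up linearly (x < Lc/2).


Force balance: sigma_f * (pi*d^2/4) = tau * (pi*d) * x  ->  sigma_f = 4 * tau * x / d
sigma_f = 4 * 24 * 110.4 / 13.8 = 768.0 MPa

768.0 MPa


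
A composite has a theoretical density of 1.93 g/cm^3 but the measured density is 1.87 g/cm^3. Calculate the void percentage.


Void% = (rho_theo - rho_actual)/rho_theo * 100 = (1.93 - 1.87)/1.93 * 100 = 3.11%

3.11%


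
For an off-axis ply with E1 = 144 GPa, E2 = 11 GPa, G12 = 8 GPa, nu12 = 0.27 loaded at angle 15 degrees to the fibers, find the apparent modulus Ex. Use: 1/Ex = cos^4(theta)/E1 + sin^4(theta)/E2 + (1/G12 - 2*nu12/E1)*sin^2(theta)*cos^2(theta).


cos^4(15) = 0.870513, sin^4(15) = 0.004487, sin^2(15)*cos^2(15) = 0.0625
1/G12 - 2*nu12/E1 = 1/8 - 2*0.27/144 = 0.12125 GPa^-1
1/Ex = 0.870513/144 + 0.004487/11 + 0.12125*0.0625 = 0.0140313 GPa^-1
Ex = 71.27 GPa

71.27 GPa


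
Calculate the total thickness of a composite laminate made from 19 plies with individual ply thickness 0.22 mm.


h = n * t_ply = 19 * 0.22 = 4.18 mm

4.18 mm


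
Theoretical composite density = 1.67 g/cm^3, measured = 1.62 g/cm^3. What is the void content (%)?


Void% = (rho_theo - rho_actual)/rho_theo * 100 = (1.67 - 1.62)/1.67 * 100 = 2.99%

2.99%


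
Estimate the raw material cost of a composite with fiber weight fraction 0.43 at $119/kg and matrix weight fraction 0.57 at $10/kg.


Cost = cost_f*Wf + cost_m*Wm = 119*0.43 + 10*0.57 = $56.87/kg

$56.87/kg


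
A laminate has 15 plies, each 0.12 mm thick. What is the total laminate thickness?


h = n * t_ply = 15 * 0.12 = 1.8 mm

1.8 mm


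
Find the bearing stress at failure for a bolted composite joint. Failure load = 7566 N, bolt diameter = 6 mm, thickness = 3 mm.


sigma_br = F/(d*h) = 7566/(6*3) = 420.3 MPa

420.3 MPa


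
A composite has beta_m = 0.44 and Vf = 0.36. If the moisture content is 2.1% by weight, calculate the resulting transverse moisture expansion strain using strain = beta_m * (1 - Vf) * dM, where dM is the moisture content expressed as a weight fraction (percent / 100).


dM = 2.1/100 = 0.021
strain = beta_m * (1-Vf) * dM = 0.44 * 0.64 * 0.021 = 0.0059136

0.0059136


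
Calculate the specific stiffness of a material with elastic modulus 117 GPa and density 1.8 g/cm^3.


Specific stiffness = E/rho = 117/1.8 = 65.0 GPa/(g/cm^3)

65.0 GPa/(g/cm^3)


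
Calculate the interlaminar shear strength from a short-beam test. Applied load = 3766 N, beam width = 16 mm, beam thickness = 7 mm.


ILSS = 3F/(4bh) = 3*3766/(4*16*7) = 25.22 MPa

25.22 MPa


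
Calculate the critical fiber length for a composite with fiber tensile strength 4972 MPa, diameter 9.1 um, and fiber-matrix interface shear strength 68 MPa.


Lc = sigma_f * d / (2 * tau_i) = 4972 * 9.1 / (2 * 68) = 332.7 um

332.7 um


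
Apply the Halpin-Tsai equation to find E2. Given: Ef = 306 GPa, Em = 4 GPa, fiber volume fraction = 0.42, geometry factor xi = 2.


eta = (Ef/Em - 1)/(Ef/Em + xi) = (76.5 - 1)/(76.5 + 2) = 0.9618
E2 = Em*(1+xi*eta*Vf)/(1-eta*Vf) = 12.13 GPa

12.13 GPa


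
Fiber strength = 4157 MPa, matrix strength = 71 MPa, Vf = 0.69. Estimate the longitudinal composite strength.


sigma_1 = sigma_f*Vf + sigma_m*(1-Vf) = 4157*0.69 + 71*0.31 = 2890.3 MPa

2890.3 MPa


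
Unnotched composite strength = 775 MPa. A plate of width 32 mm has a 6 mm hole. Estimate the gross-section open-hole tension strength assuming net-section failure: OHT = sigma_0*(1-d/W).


OHT = sigma_0*(1-d/W) = 775*(1-6/32) = 629.7 MPa

629.7 MPa


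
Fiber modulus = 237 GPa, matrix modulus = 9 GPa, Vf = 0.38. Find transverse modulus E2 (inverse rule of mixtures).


1/E2 = Vf/Ef + (1-Vf)/Em = 0.38/237 + 0.62/9
E2 = 14.19 GPa

14.19 GPa


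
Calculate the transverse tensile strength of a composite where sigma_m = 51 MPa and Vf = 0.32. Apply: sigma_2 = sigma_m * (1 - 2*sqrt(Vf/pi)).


factor = 1 - 2*sqrt(0.32/pi) = 0.3617
sigma_2 = 51 * 0.3617 = 18.45 MPa

18.45 MPa


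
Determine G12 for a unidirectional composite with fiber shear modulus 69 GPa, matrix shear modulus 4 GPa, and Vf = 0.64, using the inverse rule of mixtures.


1/G12 = Vf/Gf + (1-Vf)/Gm = 0.64/69 + 0.36/4
G12 = 10.07 GPa

10.07 GPa


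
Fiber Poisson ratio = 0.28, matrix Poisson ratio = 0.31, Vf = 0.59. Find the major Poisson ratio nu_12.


nu_12 = nu_f*Vf + nu_m*(1-Vf) = 0.28*0.59 + 0.31*0.41 = 0.2923

0.2923


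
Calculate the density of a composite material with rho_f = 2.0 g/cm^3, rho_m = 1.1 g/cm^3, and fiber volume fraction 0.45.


rho_c = rho_f*Vf + rho_m*(1-Vf) = 2.0*0.45 + 1.1*0.55 = 1.505 g/cm^3

1.505 g/cm^3


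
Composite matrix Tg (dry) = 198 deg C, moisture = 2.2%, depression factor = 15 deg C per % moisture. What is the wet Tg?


Tg_wet = Tg_dry - k*moisture = 198 - 15*2.2 = 165.0 deg C

165.0 deg C


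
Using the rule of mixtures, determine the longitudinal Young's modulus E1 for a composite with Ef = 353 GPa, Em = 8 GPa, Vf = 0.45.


E1 = Ef*Vf + Em*(1-Vf) = 353*0.45 + 8*0.55 = 163.25 GPa

163.25 GPa


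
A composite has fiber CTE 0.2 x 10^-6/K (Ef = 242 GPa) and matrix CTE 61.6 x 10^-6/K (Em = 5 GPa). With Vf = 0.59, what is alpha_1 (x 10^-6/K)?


E1 = Ef*Vf + Em*(1-Vf) = 144.83
alpha_1 = (alpha_f*Ef*Vf + alpha_m*Em*(1-Vf))/E1 = 1.07 x 10^-6/K

1.07 x 10^-6/K


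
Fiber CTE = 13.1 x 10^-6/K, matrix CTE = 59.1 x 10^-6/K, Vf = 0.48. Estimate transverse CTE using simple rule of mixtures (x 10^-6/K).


alpha_2 = alpha_f*Vf + alpha_m*(1-Vf) = 13.1*0.48 + 59.1*0.52 = 37.0 x 10^-6/K

37.0 x 10^-6/K


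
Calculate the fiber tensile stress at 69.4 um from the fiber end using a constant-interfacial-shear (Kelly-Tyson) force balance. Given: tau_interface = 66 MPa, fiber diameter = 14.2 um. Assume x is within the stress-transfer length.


Force balance: sigma_f * (pi*d^2/4) = tau * (pi*d) * x  ->  sigma_f = 4 * tau * x / d
sigma_f = 4 * 66 * 69.4 / 14.2 = 1290.3 MPa

1290.3 MPa


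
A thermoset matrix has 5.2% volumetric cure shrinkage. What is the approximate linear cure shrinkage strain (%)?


Linear shrinkage ≈ vol_shrink/3 = 5.2/3 = 1.733%

1.733%


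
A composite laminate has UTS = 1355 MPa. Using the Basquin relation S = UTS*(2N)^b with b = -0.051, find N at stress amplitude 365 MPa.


N = 0.5 * (S/UTS)^(1/b) = 0.5 * (365/1355)^(1/-0.051) = 7.3877e+10 cycles

7.3877e+10 cycles


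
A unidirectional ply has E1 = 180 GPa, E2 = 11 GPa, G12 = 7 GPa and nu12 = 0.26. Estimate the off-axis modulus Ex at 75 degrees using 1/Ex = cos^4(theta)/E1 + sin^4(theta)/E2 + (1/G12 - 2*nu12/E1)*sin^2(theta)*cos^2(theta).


cos^4(75) = 0.004487, sin^4(75) = 0.870513, sin^2(75)*cos^2(75) = 0.0625
1/G12 - 2*nu12/E1 = 1/7 - 2*0.26/180 = 0.139968 GPa^-1
1/Ex = 0.004487/180 + 0.870513/11 + 0.139968*0.0625 = 0.0879105 GPa^-1
Ex = 11.38 GPa

11.38 GPa


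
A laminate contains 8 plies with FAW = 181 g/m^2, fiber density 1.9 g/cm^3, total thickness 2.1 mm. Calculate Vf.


Vf = n * FAW / (rho_f * h * 1000) = 8 * 181 / (1.9 * 2.1 * 1000) = 0.3629

0.3629


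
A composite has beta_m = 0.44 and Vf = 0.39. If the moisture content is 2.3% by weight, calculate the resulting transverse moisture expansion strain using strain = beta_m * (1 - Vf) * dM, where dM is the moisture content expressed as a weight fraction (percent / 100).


dM = 2.3/100 = 0.023
strain = beta_m * (1-Vf) * dM = 0.44 * 0.61 * 0.023 = 0.0061732

0.0061732


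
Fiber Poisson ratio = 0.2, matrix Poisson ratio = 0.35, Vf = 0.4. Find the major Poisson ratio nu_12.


nu_12 = nu_f*Vf + nu_m*(1-Vf) = 0.2*0.4 + 0.35*0.6 = 0.29

0.29


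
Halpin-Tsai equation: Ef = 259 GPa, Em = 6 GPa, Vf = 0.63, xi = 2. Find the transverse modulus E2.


eta = (Ef/Em - 1)/(Ef/Em + xi) = (43.1667 - 1)/(43.1667 + 2) = 0.9336
E2 = Em*(1+xi*eta*Vf)/(1-eta*Vf) = 31.71 GPa

31.71 GPa


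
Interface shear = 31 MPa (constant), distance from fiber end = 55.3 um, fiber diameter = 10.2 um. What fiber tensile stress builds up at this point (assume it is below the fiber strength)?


Force balance: sigma_f * (pi*d^2/4) = tau * (pi*d) * x  ->  sigma_f = 4 * tau * x / d
sigma_f = 4 * 31 * 55.3 / 10.2 = 672.3 MPa

672.3 MPa


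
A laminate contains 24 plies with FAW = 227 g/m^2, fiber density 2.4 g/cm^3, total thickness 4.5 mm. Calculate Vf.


Vf = n * FAW / (rho_f * h * 1000) = 24 * 227 / (2.4 * 4.5 * 1000) = 0.5044

0.5044


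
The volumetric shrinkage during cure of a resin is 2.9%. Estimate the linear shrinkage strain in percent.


Linear shrinkage ≈ vol_shrink/3 = 2.9/3 = 0.967%

0.967%


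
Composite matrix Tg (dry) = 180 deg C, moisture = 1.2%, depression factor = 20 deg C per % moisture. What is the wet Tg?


Tg_wet = Tg_dry - k*moisture = 180 - 20*1.2 = 156.0 deg C

156.0 deg C


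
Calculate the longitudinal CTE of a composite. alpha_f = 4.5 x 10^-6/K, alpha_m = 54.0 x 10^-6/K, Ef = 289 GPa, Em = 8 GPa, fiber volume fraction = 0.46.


E1 = Ef*Vf + Em*(1-Vf) = 137.26
alpha_1 = (alpha_f*Ef*Vf + alpha_m*Em*(1-Vf))/E1 = 6.06 x 10^-6/K

6.06 x 10^-6/K


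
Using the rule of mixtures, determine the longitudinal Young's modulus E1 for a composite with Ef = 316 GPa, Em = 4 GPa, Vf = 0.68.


E1 = Ef*Vf + Em*(1-Vf) = 316*0.68 + 4*0.32 = 216.16 GPa

216.16 GPa


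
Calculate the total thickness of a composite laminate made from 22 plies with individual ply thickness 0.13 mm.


h = n * t_ply = 22 * 0.13 = 2.86 mm

2.86 mm


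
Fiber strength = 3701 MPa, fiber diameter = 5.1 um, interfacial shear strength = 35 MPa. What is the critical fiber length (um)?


Lc = sigma_f * d / (2 * tau_i) = 3701 * 5.1 / (2 * 35) = 269.6 um

269.6 um


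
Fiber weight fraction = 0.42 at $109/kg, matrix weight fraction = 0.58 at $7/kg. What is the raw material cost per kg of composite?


Cost = cost_f*Wf + cost_m*Wm = 109*0.42 + 7*0.58 = $49.84/kg

$49.84/kg


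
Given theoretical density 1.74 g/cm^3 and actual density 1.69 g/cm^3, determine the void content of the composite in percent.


Void% = (rho_theo - rho_actual)/rho_theo * 100 = (1.74 - 1.69)/1.74 * 100 = 2.87%

2.87%


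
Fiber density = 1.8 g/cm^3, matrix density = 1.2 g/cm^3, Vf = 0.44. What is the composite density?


rho_c = rho_f*Vf + rho_m*(1-Vf) = 1.8*0.44 + 1.2*0.56 = 1.464 g/cm^3

1.464 g/cm^3


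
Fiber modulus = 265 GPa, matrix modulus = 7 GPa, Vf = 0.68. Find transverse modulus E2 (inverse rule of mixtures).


1/E2 = Vf/Ef + (1-Vf)/Em = 0.68/265 + 0.32/7
E2 = 20.71 GPa

20.71 GPa


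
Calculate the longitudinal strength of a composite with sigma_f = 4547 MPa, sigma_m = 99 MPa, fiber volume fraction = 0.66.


sigma_1 = sigma_f*Vf + sigma_m*(1-Vf) = 4547*0.66 + 99*0.34 = 3034.7 MPa

3034.7 MPa


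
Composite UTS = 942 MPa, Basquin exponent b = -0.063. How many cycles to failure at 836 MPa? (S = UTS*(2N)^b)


N = 0.5 * (S/UTS)^(1/b) = 0.5 * (836/942)^(1/-0.063) = 3.3258 cycles

3.3258 cycles


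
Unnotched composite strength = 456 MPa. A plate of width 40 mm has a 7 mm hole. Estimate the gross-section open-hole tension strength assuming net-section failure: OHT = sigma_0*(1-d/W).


OHT = sigma_0*(1-d/W) = 456*(1-7/40) = 376.2 MPa

376.2 MPa


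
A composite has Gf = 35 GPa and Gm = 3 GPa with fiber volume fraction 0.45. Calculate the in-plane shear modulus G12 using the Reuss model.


1/G12 = Vf/Gf + (1-Vf)/Gm = 0.45/35 + 0.55/3
G12 = 5.1 GPa

5.1 GPa


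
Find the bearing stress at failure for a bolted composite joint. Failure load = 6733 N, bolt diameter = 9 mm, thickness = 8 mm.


sigma_br = F/(d*h) = 6733/(9*8) = 93.5 MPa

93.5 MPa


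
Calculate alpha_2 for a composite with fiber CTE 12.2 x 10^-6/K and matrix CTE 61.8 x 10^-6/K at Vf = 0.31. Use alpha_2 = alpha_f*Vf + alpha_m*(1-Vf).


alpha_2 = alpha_f*Vf + alpha_m*(1-Vf) = 12.2*0.31 + 61.8*0.69 = 46.4 x 10^-6/K

46.4 x 10^-6/K


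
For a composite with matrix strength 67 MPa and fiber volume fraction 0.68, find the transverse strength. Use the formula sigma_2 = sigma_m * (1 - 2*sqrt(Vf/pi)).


factor = 1 - 2*sqrt(0.68/pi) = 0.0695
sigma_2 = 67 * 0.0695 = 4.66 MPa

4.66 MPa


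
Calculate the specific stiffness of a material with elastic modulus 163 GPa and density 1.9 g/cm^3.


Specific stiffness = E/rho = 163/1.9 = 85.8 GPa/(g/cm^3)

85.8 GPa/(g/cm^3)


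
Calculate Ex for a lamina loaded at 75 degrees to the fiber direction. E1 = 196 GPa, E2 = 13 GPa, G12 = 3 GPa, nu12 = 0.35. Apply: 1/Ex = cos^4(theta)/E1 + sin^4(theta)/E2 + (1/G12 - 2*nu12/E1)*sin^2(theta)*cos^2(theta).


cos^4(75) = 0.004487, sin^4(75) = 0.870513, sin^2(75)*cos^2(75) = 0.0625
1/G12 - 2*nu12/E1 = 1/3 - 2*0.35/196 = 0.329762 GPa^-1
1/Ex = 0.004487/196 + 0.870513/13 + 0.329762*0.0625 = 0.0875955 GPa^-1
Ex = 11.42 GPa

11.42 GPa


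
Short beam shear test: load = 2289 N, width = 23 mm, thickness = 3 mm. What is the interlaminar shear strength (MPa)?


ILSS = 3F/(4bh) = 3*2289/(4*23*3) = 24.88 MPa

24.88 MPa


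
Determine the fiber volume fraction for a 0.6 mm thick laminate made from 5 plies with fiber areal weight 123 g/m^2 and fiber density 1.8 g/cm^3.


Vf = n * FAW / (rho_f * h * 1000) = 5 * 123 / (1.8 * 0.6 * 1000) = 0.5694

0.5694


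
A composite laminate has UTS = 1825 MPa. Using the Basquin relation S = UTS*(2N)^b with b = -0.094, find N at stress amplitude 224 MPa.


N = 0.5 * (S/UTS)^(1/b) = 0.5 * (224/1825)^(1/-0.094) = 2.4582e+09 cycles

2.4582e+09 cycles


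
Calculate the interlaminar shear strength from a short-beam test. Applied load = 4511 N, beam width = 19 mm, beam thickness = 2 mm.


ILSS = 3F/(4bh) = 3*4511/(4*19*2) = 89.03 MPa

89.03 MPa


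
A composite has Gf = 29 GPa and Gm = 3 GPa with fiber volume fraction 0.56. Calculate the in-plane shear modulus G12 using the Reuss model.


1/G12 = Vf/Gf + (1-Vf)/Gm = 0.56/29 + 0.44/3
G12 = 6.02 GPa

6.02 GPa


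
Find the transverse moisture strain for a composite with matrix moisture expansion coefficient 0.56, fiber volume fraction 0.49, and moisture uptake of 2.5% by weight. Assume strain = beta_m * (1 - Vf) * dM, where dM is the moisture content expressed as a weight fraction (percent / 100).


dM = 2.5/100 = 0.025
strain = beta_m * (1-Vf) * dM = 0.56 * 0.51 * 0.025 = 0.00714

0.00714


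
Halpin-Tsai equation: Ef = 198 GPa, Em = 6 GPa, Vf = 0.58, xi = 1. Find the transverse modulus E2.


eta = (Ef/Em - 1)/(Ef/Em + xi) = (33.0 - 1)/(33.0 + 1) = 0.9412
E2 = Em*(1+xi*eta*Vf)/(1-eta*Vf) = 20.42 GPa

20.42 GPa


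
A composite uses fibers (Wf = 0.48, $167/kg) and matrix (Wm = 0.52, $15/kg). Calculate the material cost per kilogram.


Cost = cost_f*Wf + cost_m*Wm = 167*0.48 + 15*0.52 = $87.96/kg

$87.96/kg


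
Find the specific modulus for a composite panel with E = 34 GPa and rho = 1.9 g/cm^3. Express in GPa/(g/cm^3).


Specific stiffness = E/rho = 34/1.9 = 17.9 GPa/(g/cm^3)

17.9 GPa/(g/cm^3)


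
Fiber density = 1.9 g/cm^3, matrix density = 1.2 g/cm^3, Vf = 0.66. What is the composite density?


rho_c = rho_f*Vf + rho_m*(1-Vf) = 1.9*0.66 + 1.2*0.34 = 1.662 g/cm^3

1.662 g/cm^3


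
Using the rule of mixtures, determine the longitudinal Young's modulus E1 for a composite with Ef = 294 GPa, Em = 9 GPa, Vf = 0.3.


E1 = Ef*Vf + Em*(1-Vf) = 294*0.3 + 9*0.7 = 94.5 GPa

94.5 GPa


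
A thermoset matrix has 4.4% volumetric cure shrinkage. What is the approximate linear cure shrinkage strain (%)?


Linear shrinkage ≈ vol_shrink/3 = 4.4/3 = 1.467%

1.467%


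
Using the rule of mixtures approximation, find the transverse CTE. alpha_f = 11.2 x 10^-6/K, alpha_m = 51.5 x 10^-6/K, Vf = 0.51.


alpha_2 = alpha_f*Vf + alpha_m*(1-Vf) = 11.2*0.51 + 51.5*0.49 = 30.9 x 10^-6/K

30.9 x 10^-6/K


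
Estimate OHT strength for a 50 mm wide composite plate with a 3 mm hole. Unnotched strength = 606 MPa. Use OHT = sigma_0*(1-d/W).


OHT = sigma_0*(1-d/W) = 606*(1-3/50) = 569.6 MPa

569.6 MPa


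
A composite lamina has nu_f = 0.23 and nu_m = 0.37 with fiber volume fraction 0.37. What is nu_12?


nu_12 = nu_f*Vf + nu_m*(1-Vf) = 0.23*0.37 + 0.37*0.63 = 0.3182

0.3182


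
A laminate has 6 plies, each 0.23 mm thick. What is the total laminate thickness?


h = n * t_ply = 6 * 0.23 = 1.38 mm

1.38 mm


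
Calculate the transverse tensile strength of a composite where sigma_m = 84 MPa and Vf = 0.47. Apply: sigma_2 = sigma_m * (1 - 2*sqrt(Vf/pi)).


factor = 1 - 2*sqrt(0.47/pi) = 0.2264
sigma_2 = 84 * 0.2264 = 19.02 MPa

19.02 MPa


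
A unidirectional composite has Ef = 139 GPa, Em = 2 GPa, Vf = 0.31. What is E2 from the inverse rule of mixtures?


1/E2 = Vf/Ef + (1-Vf)/Em = 0.31/139 + 0.69/2
E2 = 2.88 GPa

2.88 GPa


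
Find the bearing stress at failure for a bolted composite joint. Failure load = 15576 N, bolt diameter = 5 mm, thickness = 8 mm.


sigma_br = F/(d*h) = 15576/(5*8) = 389.4 MPa

389.4 MPa


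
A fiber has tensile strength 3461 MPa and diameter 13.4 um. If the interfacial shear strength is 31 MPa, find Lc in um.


Lc = sigma_f * d / (2 * tau_i) = 3461 * 13.4 / (2 * 31) = 748.0 um

748.0 um


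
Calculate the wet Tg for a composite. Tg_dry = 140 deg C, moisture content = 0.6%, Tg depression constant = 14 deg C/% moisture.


Tg_wet = Tg_dry - k*moisture = 140 - 14*0.6 = 131.6 deg C

131.6 deg C


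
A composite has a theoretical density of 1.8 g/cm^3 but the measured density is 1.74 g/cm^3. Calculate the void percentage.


Void% = (rho_theo - rho_actual)/rho_theo * 100 = (1.8 - 1.74)/1.8 * 100 = 3.33%

3.33%


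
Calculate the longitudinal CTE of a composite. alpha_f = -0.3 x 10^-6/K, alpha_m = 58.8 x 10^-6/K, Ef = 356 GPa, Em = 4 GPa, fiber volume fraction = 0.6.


E1 = Ef*Vf + Em*(1-Vf) = 215.2
alpha_1 = (alpha_f*Ef*Vf + alpha_m*Em*(1-Vf))/E1 = 0.14 x 10^-6/K

0.14 x 10^-6/K


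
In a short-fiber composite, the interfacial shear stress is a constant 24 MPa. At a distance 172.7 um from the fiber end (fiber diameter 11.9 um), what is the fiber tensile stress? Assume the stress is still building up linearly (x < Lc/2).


Force balance: sigma_f * (pi*d^2/4) = tau * (pi*d) * x  ->  sigma_f = 4 * tau * x / d
sigma_f = 4 * 24 * 172.7 / 11.9 = 1393.2 MPa

1393.2 MPa


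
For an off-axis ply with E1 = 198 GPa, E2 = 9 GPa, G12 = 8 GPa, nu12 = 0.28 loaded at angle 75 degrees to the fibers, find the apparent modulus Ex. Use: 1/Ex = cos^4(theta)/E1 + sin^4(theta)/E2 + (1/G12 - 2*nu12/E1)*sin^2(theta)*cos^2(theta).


cos^4(75) = 0.004487, sin^4(75) = 0.870513, sin^2(75)*cos^2(75) = 0.0625
1/G12 - 2*nu12/E1 = 1/8 - 2*0.28/198 = 0.122172 GPa^-1
1/Ex = 0.004487/198 + 0.870513/9 + 0.122172*0.0625 = 0.104382 GPa^-1
Ex = 9.58 GPa

9.58 GPa


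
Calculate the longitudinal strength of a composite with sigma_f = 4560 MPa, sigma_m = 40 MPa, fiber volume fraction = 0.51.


sigma_1 = sigma_f*Vf + sigma_m*(1-Vf) = 4560*0.51 + 40*0.49 = 2345.2 MPa

2345.2 MPa


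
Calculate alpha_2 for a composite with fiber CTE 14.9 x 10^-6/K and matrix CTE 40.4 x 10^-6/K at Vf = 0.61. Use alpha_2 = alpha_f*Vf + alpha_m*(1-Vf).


alpha_2 = alpha_f*Vf + alpha_m*(1-Vf) = 14.9*0.61 + 40.4*0.39 = 24.8 x 10^-6/K

24.8 x 10^-6/K


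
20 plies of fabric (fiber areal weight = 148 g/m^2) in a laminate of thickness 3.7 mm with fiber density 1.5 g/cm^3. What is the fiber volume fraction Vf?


Vf = n * FAW / (rho_f * h * 1000) = 20 * 148 / (1.5 * 3.7 * 1000) = 0.5333

0.5333


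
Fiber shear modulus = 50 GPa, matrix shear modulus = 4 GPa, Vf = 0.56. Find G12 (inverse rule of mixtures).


1/G12 = Vf/Gf + (1-Vf)/Gm = 0.56/50 + 0.44/4
G12 = 8.25 GPa

8.25 GPa


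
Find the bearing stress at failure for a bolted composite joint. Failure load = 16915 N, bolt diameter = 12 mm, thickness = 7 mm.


sigma_br = F/(d*h) = 16915/(12*7) = 201.4 MPa

201.4 MPa


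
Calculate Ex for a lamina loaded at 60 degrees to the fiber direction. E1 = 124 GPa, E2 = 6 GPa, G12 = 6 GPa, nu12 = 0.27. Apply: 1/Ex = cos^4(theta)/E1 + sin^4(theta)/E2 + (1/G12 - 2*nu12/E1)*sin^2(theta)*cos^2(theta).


cos^4(60) = 0.0625, sin^4(60) = 0.5625, sin^2(60)*cos^2(60) = 0.1875
1/G12 - 2*nu12/E1 = 1/6 - 2*0.27/124 = 0.162312 GPa^-1
1/Ex = 0.0625/124 + 0.5625/6 + 0.162312*0.1875 = 0.1246875 GPa^-1
Ex = 8.02 GPa

8.02 GPa


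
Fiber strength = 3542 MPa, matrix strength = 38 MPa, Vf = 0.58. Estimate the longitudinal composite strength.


sigma_1 = sigma_f*Vf + sigma_m*(1-Vf) = 3542*0.58 + 38*0.42 = 2070.3 MPa

2070.3 MPa


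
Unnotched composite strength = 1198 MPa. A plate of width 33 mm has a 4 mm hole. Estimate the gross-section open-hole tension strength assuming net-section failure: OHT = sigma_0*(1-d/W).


OHT = sigma_0*(1-d/W) = 1198*(1-4/33) = 1052.8 MPa

1052.8 MPa


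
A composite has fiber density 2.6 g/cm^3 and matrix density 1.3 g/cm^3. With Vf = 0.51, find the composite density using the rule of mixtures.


rho_c = rho_f*Vf + rho_m*(1-Vf) = 2.6*0.51 + 1.3*0.49 = 1.963 g/cm^3

1.963 g/cm^3


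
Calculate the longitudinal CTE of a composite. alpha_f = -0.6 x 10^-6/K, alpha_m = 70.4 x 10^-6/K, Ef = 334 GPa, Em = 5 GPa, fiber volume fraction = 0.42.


E1 = Ef*Vf + Em*(1-Vf) = 143.18
alpha_1 = (alpha_f*Ef*Vf + alpha_m*Em*(1-Vf))/E1 = 0.84 x 10^-6/K

0.84 x 10^-6/K


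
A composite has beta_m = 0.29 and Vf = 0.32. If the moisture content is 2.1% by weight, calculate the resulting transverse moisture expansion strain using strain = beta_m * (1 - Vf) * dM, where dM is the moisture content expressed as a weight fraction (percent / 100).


dM = 2.1/100 = 0.021
strain = beta_m * (1-Vf) * dM = 0.29 * 0.68 * 0.021 = 0.0041412

0.0041412


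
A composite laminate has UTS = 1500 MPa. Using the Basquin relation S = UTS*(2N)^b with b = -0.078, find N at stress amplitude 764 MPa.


N = 0.5 * (S/UTS)^(1/b) = 0.5 * (764/1500)^(1/-0.078) = 2853.3388 cycles

2853.3388 cycles


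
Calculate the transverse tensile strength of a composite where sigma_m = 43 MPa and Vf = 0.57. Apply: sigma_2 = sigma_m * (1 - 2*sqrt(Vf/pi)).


factor = 1 - 2*sqrt(0.57/pi) = 0.1481
sigma_2 = 43 * 0.1481 = 6.37 MPa

6.37 MPa


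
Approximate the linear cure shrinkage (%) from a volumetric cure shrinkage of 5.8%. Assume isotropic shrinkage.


Linear shrinkage ≈ vol_shrink/3 = 5.8/3 = 1.933%

1.933%


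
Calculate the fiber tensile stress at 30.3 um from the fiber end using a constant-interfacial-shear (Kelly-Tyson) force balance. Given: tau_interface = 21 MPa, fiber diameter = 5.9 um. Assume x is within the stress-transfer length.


Force balance: sigma_f * (pi*d^2/4) = tau * (pi*d) * x  ->  sigma_f = 4 * tau * x / d
sigma_f = 4 * 21 * 30.3 / 5.9 = 431.4 MPa

431.4 MPa


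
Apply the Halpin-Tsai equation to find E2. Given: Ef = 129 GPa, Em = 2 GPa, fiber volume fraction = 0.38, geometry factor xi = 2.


eta = (Ef/Em - 1)/(Ef/Em + xi) = (64.5 - 1)/(64.5 + 2) = 0.9549
E2 = Em*(1+xi*eta*Vf)/(1-eta*Vf) = 5.42 GPa

5.42 GPa


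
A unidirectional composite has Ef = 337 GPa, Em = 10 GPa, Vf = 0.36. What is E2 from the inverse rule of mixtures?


1/E2 = Vf/Ef + (1-Vf)/Em = 0.36/337 + 0.64/10
E2 = 15.37 GPa

15.37 GPa


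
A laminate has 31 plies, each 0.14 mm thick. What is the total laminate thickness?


h = n * t_ply = 31 * 0.14 = 4.34 mm

4.34 mm


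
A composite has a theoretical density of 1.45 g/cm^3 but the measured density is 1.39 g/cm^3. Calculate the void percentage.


Void% = (rho_theo - rho_actual)/rho_theo * 100 = (1.45 - 1.39)/1.45 * 100 = 4.14%

4.14%


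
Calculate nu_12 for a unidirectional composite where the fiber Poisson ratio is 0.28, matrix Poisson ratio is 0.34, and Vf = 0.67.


nu_12 = nu_f*Vf + nu_m*(1-Vf) = 0.28*0.67 + 0.34*0.33 = 0.2998

0.2998


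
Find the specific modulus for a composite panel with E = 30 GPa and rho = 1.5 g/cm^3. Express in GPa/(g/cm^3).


Specific stiffness = E/rho = 30/1.5 = 20.0 GPa/(g/cm^3)

20.0 GPa/(g/cm^3)


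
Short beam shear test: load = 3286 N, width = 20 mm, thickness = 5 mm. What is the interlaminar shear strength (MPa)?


ILSS = 3F/(4bh) = 3*3286/(4*20*5) = 24.65 MPa

24.65 MPa


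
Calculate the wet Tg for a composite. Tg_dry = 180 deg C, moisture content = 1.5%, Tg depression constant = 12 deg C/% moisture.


Tg_wet = Tg_dry - k*moisture = 180 - 12*1.5 = 162.0 deg C

162.0 deg C


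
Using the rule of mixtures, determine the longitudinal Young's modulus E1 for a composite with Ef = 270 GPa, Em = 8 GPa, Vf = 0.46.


E1 = Ef*Vf + Em*(1-Vf) = 270*0.46 + 8*0.54 = 128.52 GPa

128.52 GPa


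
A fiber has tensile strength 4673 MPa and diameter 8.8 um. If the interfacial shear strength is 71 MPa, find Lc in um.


Lc = sigma_f * d / (2 * tau_i) = 4673 * 8.8 / (2 * 71) = 289.6 um

289.6 um


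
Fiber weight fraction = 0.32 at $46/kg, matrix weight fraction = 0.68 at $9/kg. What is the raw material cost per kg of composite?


Cost = cost_f*Wf + cost_m*Wm = 46*0.32 + 9*0.68 = $20.84/kg

$20.84/kg


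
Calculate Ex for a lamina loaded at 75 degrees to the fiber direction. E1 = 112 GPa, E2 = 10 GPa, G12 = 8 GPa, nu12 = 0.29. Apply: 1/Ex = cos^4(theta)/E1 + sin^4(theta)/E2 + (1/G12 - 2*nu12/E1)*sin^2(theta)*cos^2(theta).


cos^4(75) = 0.004487, sin^4(75) = 0.870513, sin^2(75)*cos^2(75) = 0.0625
1/G12 - 2*nu12/E1 = 1/8 - 2*0.29/112 = 0.119821 GPa^-1
1/Ex = 0.004487/112 + 0.870513/10 + 0.119821*0.0625 = 0.0945802 GPa^-1
Ex = 10.57 GPa

10.57 GPa


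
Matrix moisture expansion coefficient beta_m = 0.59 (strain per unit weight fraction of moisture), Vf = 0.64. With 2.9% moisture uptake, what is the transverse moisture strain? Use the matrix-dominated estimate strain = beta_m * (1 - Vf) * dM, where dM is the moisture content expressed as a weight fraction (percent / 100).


dM = 2.9/100 = 0.029
strain = beta_m * (1-Vf) * dM = 0.59 * 0.36 * 0.029 = 0.0061596

0.0061596


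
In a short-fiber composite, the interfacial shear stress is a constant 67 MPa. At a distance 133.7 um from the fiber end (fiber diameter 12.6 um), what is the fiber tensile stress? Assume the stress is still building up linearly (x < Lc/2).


Force balance: sigma_f * (pi*d^2/4) = tau * (pi*d) * x  ->  sigma_f = 4 * tau * x / d
sigma_f = 4 * 67 * 133.7 / 12.6 = 2843.8 MPa

2843.8 MPa


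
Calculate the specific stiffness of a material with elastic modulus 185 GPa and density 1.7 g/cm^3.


Specific stiffness = E/rho = 185/1.7 = 108.8 GPa/(g/cm^3)

108.8 GPa/(g/cm^3)


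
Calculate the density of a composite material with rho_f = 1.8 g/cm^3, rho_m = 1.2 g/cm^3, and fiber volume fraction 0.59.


rho_c = rho_f*Vf + rho_m*(1-Vf) = 1.8*0.59 + 1.2*0.41 = 1.554 g/cm^3

1.554 g/cm^3


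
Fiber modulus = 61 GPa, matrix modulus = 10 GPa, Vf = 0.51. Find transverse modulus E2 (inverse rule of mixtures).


1/E2 = Vf/Ef + (1-Vf)/Em = 0.51/61 + 0.49/10
E2 = 17.43 GPa

17.43 GPa


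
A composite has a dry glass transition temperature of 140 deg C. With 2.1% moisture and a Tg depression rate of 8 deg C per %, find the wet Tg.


Tg_wet = Tg_dry - k*moisture = 140 - 8*2.1 = 123.2 deg C

123.2 deg C


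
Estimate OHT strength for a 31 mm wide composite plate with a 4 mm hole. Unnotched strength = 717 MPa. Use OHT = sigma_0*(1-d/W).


OHT = sigma_0*(1-d/W) = 717*(1-4/31) = 624.5 MPa

624.5 MPa


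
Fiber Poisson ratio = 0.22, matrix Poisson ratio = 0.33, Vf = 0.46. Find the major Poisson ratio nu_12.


nu_12 = nu_f*Vf + nu_m*(1-Vf) = 0.22*0.46 + 0.33*0.54 = 0.2794

0.2794


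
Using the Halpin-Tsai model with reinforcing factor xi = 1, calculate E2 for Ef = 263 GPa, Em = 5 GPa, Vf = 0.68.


eta = (Ef/Em - 1)/(Ef/Em + xi) = (52.6 - 1)/(52.6 + 1) = 0.9627
E2 = Em*(1+xi*eta*Vf)/(1-eta*Vf) = 23.95 GPa

23.95 GPa


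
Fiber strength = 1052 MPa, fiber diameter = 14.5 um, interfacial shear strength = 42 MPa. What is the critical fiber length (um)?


Lc = sigma_f * d / (2 * tau_i) = 1052 * 14.5 / (2 * 42) = 181.6 um

181.6 um


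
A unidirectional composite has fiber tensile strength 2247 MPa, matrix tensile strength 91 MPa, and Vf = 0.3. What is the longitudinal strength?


sigma_1 = sigma_f*Vf + sigma_m*(1-Vf) = 2247*0.3 + 91*0.7 = 737.8 MPa

737.8 MPa


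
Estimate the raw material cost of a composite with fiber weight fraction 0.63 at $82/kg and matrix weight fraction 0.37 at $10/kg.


Cost = cost_f*Wf + cost_m*Wm = 82*0.63 + 10*0.37 = $55.36/kg

$55.36/kg


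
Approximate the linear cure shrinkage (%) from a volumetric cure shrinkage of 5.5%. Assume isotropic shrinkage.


Linear shrinkage ≈ vol_shrink/3 = 5.5/3 = 1.833%

1.833%


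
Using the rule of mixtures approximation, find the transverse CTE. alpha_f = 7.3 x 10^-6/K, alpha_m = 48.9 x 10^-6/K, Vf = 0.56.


alpha_2 = alpha_f*Vf + alpha_m*(1-Vf) = 7.3*0.56 + 48.9*0.44 = 25.6 x 10^-6/K

25.6 x 10^-6/K


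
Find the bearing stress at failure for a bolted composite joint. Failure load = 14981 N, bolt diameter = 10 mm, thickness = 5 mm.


sigma_br = F/(d*h) = 14981/(10*5) = 299.6 MPa

299.6 MPa


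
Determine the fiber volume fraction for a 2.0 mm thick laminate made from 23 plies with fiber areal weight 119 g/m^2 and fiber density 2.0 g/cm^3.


Vf = n * FAW / (rho_f * h * 1000) = 23 * 119 / (2.0 * 2.0 * 1000) = 0.6843

0.6843
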